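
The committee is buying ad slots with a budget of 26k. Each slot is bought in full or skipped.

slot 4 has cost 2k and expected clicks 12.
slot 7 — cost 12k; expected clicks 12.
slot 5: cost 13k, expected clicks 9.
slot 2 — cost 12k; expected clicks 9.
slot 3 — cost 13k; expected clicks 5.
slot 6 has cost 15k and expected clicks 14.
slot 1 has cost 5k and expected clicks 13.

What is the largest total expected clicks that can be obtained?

39

Take slot 4, slot 6, and slot 1: cost 2 + 15 + 5 = 22 ≤ 26, expected clicks 12 + 14 + 13 = 39.
No other feasible combination does better.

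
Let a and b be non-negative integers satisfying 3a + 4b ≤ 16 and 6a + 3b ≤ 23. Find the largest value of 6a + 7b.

(a,b)=(0,4) is feasible, giving 28.
(a,b)=(1,3) is feasible, giving 27.
(a,b)=(2,2) is feasible, giving 26.
No feasible integer point exceeds 28.

28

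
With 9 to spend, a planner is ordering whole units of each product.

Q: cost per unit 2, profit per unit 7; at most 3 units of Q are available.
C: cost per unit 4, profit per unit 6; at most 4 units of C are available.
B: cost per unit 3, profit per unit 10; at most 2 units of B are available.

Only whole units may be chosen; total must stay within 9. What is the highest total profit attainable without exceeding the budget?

Q has the best ratio (7/2); taking only Q gives at most 3×7 = 21 (stopped by the supply cap of 3).
Mixing does better — 3×Q and 1×B: cost 9 ≤ 9, profit 3·7 + 1·10 = 31.

31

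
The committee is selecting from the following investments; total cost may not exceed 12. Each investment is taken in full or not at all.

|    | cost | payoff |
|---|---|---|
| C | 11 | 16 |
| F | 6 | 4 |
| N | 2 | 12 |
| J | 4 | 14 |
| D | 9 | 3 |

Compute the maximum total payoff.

F + N + J: cost 6 + 2 + 4 = 12 ≤ 12, payoff 4 + 12 + 14 = 30.
N + J: cost 2 + 4 = 6 ≤ 12, payoff 12 + 14 = 26.
Best is F, N, and J with total payoff 30.

30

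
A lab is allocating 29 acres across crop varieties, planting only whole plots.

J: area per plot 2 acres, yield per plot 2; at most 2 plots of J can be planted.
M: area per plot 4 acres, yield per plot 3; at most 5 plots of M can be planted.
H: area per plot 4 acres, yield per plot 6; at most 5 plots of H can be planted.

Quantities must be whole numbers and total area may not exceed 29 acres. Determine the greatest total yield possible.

H has the best ratio (6/4); taking only H gives at most 5×6 = 30 (stopped by the supply cap of 5).
Mixing does better — 2×J, 1×M, and 5×H: area 28 ≤ 29, yield 2·2 + 1·3 + 5·6 = 37.

37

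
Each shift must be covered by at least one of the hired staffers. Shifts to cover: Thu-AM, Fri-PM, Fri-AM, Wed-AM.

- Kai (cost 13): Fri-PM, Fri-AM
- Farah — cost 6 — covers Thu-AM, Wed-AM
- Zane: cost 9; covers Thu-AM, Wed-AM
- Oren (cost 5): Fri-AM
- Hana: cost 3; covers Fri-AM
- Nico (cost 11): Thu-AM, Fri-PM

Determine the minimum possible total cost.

This is an integer covering problem.
Choose Kai and Farah: together they cover Thu-AM, Fri-PM, Fri-AM, Wed-AM — every shift.
Total cost: 13 + 6 = 19.

19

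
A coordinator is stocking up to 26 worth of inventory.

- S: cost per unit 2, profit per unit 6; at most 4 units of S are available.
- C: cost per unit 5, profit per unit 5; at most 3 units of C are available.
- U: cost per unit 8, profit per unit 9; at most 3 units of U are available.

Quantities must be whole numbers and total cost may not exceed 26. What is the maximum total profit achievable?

43

Take 4×S, 2×C, and 1×U: cost 26 ≤ 26, profit 4·6 + 2·5 + 1·9 = 43.
S has the best ratio (6/2) and is taken to its limit of 4; remaining capacity is filled optimally with the others.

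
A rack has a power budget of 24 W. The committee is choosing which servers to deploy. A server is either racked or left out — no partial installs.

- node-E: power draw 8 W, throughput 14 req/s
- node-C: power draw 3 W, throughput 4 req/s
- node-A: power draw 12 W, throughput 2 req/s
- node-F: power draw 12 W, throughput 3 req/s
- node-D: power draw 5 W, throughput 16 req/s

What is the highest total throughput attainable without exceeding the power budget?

34

Allowing fractional choices, the relaxed optimum would be about 36.0, but servers are indivisible.
node-E + node-C + node-D: power draw 8 + 3 + 5 = 16 ≤ 24, throughput 14 + 4 + 16 = 34.
node-E + node-D: power draw 8 + 5 = 13 ≤ 24, throughput 14 + 16 = 30.
node-C + node-F + node-D: power draw 3 + 12 + 5 = 20 ≤ 24, throughput 4 + 3 + 16 = 23.
Best is node-E, node-C, and node-D with total throughput 34.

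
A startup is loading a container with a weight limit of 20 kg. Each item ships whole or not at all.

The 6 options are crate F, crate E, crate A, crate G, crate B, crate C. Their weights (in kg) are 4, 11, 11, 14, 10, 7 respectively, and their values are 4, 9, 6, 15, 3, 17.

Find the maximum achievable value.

crate F + crate C: weight 4 + 7 = 11 ≤ 20, value 4 + 17 = 21.
crate E + crate C: weight 11 + 7 = 18 ≤ 20, value 9 + 17 = 26.
crate A + crate C: weight 11 + 7 = 18 ≤ 20, value 6 + 17 = 23.
Best is crate E and crate C with total value 26.

26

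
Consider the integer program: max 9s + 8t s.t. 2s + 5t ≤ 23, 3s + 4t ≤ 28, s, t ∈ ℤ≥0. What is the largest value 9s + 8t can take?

81

Relaxing integrality, the LP optimum is 84.00 at (s,t) = (9.33, 0), which is not an integer point.
(s,t)=(9,0) is feasible, giving 81.
(s,t)=(8,1) is feasible, giving 80.
(s,t)=(8,0) is feasible, giving 72.
Maximum is 81 at (s,t)=(9,0).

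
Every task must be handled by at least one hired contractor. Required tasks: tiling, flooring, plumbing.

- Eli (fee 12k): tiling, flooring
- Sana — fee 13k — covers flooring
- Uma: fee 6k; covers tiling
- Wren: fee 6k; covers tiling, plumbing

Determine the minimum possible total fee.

Choose Eli and Wren: together they cover tiling, flooring, plumbing — every task.
Total fee: 12 + 6 = 18.

18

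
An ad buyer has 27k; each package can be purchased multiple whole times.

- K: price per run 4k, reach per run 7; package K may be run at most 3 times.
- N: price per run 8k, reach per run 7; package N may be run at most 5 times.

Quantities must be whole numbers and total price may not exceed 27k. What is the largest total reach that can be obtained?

2×K and 2×N: price 24 ≤ 27, reach 2·7 + 2·7 = 28.
3×K and 1×N: price 20 ≤ 27, reach 3·7 + 1·7 = 28.
Best is 28.

28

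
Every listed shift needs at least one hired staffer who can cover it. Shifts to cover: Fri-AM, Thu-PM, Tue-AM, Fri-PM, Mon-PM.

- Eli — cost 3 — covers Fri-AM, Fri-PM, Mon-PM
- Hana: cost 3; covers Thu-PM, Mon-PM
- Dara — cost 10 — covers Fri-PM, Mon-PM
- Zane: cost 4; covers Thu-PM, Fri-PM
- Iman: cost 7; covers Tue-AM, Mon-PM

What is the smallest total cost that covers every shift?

13

This is an integer covering problem.
Choose Eli, Hana, and Iman: together they cover Fri-AM, Thu-PM, Tue-AM, Fri-PM, Mon-PM — every shift.
Total cost: 3 + 3 + 7 = 13.
No cover costs less than 13.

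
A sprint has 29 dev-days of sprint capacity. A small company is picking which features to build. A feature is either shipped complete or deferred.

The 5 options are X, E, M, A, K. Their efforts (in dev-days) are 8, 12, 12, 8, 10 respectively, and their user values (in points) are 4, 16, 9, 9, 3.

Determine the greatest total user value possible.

X + E + A: effort 8 + 12 + 8 = 28 ≤ 29, user value 4 + 16 + 9 = 29.
E + M: effort 12 + 12 = 24 ≤ 29, user value 16 + 9 = 25.
E + A: effort 12 + 8 = 20 ≤ 29, user value 16 + 9 = 25.
Best is X, E, and A with total user value 29.

29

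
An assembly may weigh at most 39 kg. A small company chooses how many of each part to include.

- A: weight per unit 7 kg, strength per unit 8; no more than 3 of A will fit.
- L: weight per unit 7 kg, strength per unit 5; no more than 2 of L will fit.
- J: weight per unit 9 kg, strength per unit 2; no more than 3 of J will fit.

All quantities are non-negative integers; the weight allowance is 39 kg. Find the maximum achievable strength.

This is a bounded integer knapsack.
A has the best ratio (8/7); taking only A gives at most 3×8 = 24 (stopped by the supply cap of 3).
Mixing does better — 3×A and 2×L: weight 35 ≤ 39, strength 3·8 + 2·5 = 34.

34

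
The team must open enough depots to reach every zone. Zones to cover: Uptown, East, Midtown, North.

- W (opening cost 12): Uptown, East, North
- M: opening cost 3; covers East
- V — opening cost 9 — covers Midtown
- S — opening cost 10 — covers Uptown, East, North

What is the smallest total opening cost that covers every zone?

19

The greedy cost-per-new-zone heuristic would pick M, S, and V for 22, but a cheaper cover exists.
Choose V and S: together they cover Uptown, East, Midtown, North — every zone.
Total opening cost: 9 + 10 = 19.
No cover costs less than 19.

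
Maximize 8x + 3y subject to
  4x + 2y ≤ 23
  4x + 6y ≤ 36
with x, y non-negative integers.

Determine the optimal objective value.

43

(x,y)=(5,1): 4·5+2·1=22≤23, 4·5+6·1=26≤36, objective 43.
(x,y)=(5,0): 4·5+2·0=20≤23, 4·5+6·0=20≤36, objective 40.
(x,y)=(4,2): 4·4+2·2=20≤23, 4·4+6·2=28≤36, objective 38.
Maximum is 43 at (x,y)=(5,1).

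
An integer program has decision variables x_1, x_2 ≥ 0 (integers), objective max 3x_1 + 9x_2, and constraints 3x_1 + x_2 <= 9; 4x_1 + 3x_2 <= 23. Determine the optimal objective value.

63

Relaxing integrality, the LP optimum is 69.00 at (x_1,x_2) = (0, 7.67), which is not an integer point.
(x_1,x_2)=(0,7): 3·0+1·7=7≤9, 4·0+3·7=21≤23, objective 63.
(x_1,x_2)=(1,6): 3·1+1·6=9≤9, 4·1+3·6=22≤23, objective 57.
The best lattice point is (0,7), giving 63.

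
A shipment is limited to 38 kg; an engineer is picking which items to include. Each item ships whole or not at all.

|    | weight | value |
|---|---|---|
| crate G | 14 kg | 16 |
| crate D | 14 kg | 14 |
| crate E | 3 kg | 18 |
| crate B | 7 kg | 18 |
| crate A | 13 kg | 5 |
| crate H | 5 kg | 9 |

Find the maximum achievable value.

66

Allowing fractional choices, the relaxed optimum would be about 70.0, but items are indivisible.
crate G + crate D + crate E + crate B: weight 14 + 14 + 3 + 7 = 38 ≤ 38, value 16 + 14 + 18 + 18 = 66.
crate G + crate E + crate B + crate H: weight 14 + 3 + 7 + 5 = 29 ≤ 38, value 16 + 18 + 18 + 9 = 61.
Best is crate G, crate D, crate E, and crate B with total value 66.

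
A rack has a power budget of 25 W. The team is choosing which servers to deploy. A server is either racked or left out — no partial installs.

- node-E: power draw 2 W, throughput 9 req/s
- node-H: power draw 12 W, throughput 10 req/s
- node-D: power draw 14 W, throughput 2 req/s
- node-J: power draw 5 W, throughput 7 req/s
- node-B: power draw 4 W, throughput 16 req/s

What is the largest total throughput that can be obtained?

42

Take node-E, node-H, node-J, and node-B: power draw 2 + 12 + 5 + 4 = 23 ≤ 25, throughput 9 + 10 + 7 + 16 = 42.
No other feasible combination does better.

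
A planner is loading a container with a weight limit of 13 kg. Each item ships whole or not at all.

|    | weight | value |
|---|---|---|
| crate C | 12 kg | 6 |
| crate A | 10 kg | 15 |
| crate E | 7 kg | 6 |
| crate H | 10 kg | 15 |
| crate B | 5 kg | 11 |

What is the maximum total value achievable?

17

Allowing fractional choices, the relaxed optimum would be about 23.0, but items are indivisible.
crate A: weight 10 ≤ 13, value 15.
crate E + crate B: weight 7 + 5 = 12 ≤ 13, value 6 + 11 = 17.
Best is crate E and crate B with total value 17.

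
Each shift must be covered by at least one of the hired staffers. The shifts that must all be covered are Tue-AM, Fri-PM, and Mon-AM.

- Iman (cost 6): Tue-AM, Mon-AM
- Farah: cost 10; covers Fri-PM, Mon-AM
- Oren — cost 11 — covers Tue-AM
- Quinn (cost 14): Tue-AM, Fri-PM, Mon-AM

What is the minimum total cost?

14

The greedy cost-per-new-shift heuristic would pick Iman and Farah for 16, but a cheaper cover exists.
Quinn alone covers Tue-AM, Fri-PM, Mon-AM — every shift.
Total cost: 14.
No cover costs less than 14.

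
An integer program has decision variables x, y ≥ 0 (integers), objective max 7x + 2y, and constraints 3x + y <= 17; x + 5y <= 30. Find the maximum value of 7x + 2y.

(x,y)=(5,2) is feasible, giving 39.
(x,y)=(5,1) is feasible, giving 37.
(x,y)=(5,0) is feasible, giving 35.
No feasible integer point exceeds 39.

39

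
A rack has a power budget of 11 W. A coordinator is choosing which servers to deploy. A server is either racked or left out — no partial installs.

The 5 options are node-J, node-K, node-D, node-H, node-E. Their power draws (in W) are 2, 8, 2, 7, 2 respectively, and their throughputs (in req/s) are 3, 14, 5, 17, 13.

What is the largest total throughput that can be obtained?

35

Take node-D, node-H, and node-E: power draw 2 + 7 + 2 = 11 ≤ 11, throughput 5 + 17 + 13 = 35.
No other feasible combination does better.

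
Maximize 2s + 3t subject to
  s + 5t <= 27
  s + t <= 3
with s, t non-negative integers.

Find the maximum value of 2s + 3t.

(s,t)=(0,3): 1·0+5·3=15≤27, 1·0+1·3=3≤3, objective 9.
(s,t)=(1,2): 1·1+5·2=11≤27, 1·1+1·2=3≤3, objective 8.
(s,t)=(0,2): 1·0+5·2=10≤27, 1·0+1·2=2≤3, objective 6.
The best lattice point is (0,3), giving 9.

9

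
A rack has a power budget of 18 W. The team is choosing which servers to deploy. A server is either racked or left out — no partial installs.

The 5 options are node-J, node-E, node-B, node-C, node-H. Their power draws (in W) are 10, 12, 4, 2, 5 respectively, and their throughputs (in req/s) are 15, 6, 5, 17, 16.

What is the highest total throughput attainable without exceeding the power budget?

48

This is a 0-1 knapsack instance.
node-J + node-B + node-C: power draw 10 + 4 + 2 = 16 ≤ 18, throughput 15 + 5 + 17 = 37.
node-J + node-C + node-H: power draw 10 + 2 + 5 = 17 ≤ 18, throughput 15 + 17 + 16 = 48.
node-B + node-C + node-H: power draw 4 + 2 + 5 = 11 ≤ 18, throughput 5 + 17 + 16 = 38.
Best is node-J, node-C, and node-H with total throughput 48.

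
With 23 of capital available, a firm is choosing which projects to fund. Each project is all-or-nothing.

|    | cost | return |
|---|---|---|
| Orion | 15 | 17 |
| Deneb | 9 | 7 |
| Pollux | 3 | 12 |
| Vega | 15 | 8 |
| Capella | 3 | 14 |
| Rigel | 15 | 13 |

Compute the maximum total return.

43

Allowing fractional choices, the relaxed optimum would be about 44.7, but projects are indivisible.
Pollux + Capella + Rigel: cost 3 + 3 + 15 = 21 ≤ 23, return 12 + 14 + 13 = 39.
Pollux + Vega + Capella: cost 3 + 15 + 3 = 21 ≤ 23, return 12 + 8 + 14 = 34.
Orion + Pollux + Capella: cost 15 + 3 + 3 = 21 ≤ 23, return 17 + 12 + 14 = 43.
Best is Orion, Pollux, and Capella with total return 43.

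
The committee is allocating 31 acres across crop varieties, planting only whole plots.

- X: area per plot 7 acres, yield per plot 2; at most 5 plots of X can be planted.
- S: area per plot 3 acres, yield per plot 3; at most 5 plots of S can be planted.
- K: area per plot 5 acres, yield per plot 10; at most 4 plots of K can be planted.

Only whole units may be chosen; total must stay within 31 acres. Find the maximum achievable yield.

49

Take 3×S and 4×K: area 29 ≤ 31, yield 3·3 + 4·10 = 49.
K has the best ratio (10/5) and is taken to its limit of 4; remaining capacity is filled optimally with the others.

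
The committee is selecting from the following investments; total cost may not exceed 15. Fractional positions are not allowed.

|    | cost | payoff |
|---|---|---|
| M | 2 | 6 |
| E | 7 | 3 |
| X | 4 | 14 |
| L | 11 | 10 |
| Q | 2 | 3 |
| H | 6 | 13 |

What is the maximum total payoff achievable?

Allowing fractional choices, the relaxed optimum would be about 36.9, but investments are indivisible.
X + Q + H: cost 4 + 2 + 6 = 12 ≤ 15, payoff 14 + 3 + 13 = 30.
M + X + H: cost 2 + 4 + 6 = 12 ≤ 15, payoff 6 + 14 + 13 = 33.
M + X + Q + H: cost 2 + 4 + 2 + 6 = 14 ≤ 15, payoff 6 + 14 + 3 + 13 = 36.
Best is M, X, Q, and H with total payoff 36.

36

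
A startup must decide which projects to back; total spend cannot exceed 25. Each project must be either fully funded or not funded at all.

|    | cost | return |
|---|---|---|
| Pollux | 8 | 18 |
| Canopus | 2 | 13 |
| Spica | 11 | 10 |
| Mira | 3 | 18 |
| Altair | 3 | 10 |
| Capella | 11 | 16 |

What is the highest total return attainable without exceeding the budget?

65

Pollux + Canopus + Mira + Capella: cost 8 + 2 + 3 + 11 = 24 ≤ 25, return 18 + 13 + 18 + 16 = 65.
Pollux + Canopus + Mira + Altair: cost 8 + 2 + 3 + 3 = 16 ≤ 25, return 18 + 13 + 18 + 10 = 59.
Pollux + Mira + Altair + Capella: cost 8 + 3 + 3 + 11 = 25 ≤ 25, return 18 + 18 + 10 + 16 = 62.
Best is Pollux, Canopus, Mira, and Capella with total return 65.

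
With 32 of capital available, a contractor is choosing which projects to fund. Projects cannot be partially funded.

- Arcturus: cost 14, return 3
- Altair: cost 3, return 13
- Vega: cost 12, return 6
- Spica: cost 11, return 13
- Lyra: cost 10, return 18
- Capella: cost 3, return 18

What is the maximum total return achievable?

62

Take Altair, Spica, Lyra, and Capella: cost 3 + 11 + 10 + 3 = 27 ≤ 32, return 13 + 13 + 18 + 18 = 62.
No other feasible combination does better.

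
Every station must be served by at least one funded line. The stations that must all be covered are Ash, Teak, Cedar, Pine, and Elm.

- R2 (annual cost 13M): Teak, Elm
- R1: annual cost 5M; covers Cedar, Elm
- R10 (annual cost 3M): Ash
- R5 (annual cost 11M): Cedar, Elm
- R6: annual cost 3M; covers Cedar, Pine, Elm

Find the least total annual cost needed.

19

Choose R2, R10, and R6: together they cover Ash, Teak, Cedar, Pine, Elm — every station.
Total annual cost: 13 + 3 + 3 = 19.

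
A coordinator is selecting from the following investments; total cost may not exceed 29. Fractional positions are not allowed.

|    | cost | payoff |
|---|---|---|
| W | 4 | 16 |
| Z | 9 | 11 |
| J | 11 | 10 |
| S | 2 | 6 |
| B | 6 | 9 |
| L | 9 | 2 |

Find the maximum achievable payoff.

This is a 0-1 knapsack instance.
Allowing fractional choices, the relaxed optimum would be about 49.3, but investments are indivisible.
W + Z + S + B: cost 4 + 9 + 2 + 6 = 21 ≤ 29, payoff 16 + 11 + 6 + 9 = 42.
W + Z + J + S: cost 4 + 9 + 11 + 2 = 26 ≤ 29, payoff 16 + 11 + 10 + 6 = 43.
Best is W, Z, J, and S with total payoff 43.

43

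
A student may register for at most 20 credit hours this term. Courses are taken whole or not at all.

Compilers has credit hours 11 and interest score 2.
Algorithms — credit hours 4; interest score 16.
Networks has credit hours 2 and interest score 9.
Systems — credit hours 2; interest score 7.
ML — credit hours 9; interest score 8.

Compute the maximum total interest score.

40

Compilers + Algorithms + Networks + Systems: credit hours 11 + 4 + 2 + 2 = 19 ≤ 20, interest score 2 + 16 + 9 + 7 = 34.
Algorithms + Networks + Systems + ML: credit hours 4 + 2 + 2 + 9 = 17 ≤ 20, interest score 16 + 9 + 7 + 8 = 40.
Algorithms + Networks + ML: credit hours 4 + 2 + 9 = 15 ≤ 20, interest score 16 + 9 + 8 = 33.
Best is Algorithms, Networks, Systems, and ML with total interest score 40.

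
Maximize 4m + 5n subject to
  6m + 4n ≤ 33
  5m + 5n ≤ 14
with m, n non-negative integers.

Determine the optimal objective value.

10

Relaxing integrality, the LP optimum is 14.00 at (m,n) = (0, 2.8), which is not an integer point.
(m,n)=(0,2): 6·0+4·2=8≤33, 5·0+5·2=10≤14, objective 10.
(m,n)=(1,1): 6·1+4·1=10≤33, 5·1+5·1=10≤14, objective 9.
(m,n)=(0,1): 6·0+4·1=4≤33, 5·0+5·1=5≤14, objective 5.
Maximum is 10 at (m,n)=(0,2).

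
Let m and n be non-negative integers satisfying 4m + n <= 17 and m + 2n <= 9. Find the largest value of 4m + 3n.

(m,n)=(3,3) is feasible, giving 21.
(m,n)=(4,1) is feasible, giving 19.
(m,n)=(3,2) is feasible, giving 18.
(m,n)=(2,3) is feasible, giving 17.
The best lattice point is (3,3), giving 21.

21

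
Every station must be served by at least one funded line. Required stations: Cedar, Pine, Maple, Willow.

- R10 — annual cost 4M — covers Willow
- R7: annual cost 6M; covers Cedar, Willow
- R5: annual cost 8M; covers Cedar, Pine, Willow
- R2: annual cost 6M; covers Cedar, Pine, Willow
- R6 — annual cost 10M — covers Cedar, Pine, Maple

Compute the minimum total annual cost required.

14

This is an integer covering problem.
The greedy cost-per-new-station heuristic would pick R2 and R6 for 16, but a cheaper cover exists.
Choose R10 and R6: together they cover Cedar, Pine, Maple, Willow — every station.
Total annual cost: 4 + 10 = 14.
No cover costs less than 14.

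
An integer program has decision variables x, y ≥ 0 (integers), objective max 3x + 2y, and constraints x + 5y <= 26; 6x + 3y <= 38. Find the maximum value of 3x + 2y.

20

Relaxing integrality, the LP optimum is 21.19 at (x,y) = (4.15, 4.37), which is not an integer point.
(x,y)=(4,4): 1·4+5·4=24≤26, 6·4+3·4=36≤38, objective 20.
(x,y)=(4,3): 1·4+5·3=19≤26, 6·4+3·3=33≤38, objective 18.
(x,y)=(3,4): 1·3+5·4=23≤26, 6·3+3·4=30≤38, objective 17.
(x,y)=(3,3): 1·3+5·3=18≤26, 6·3+3·3=27≤38, objective 15.
No feasible integer point exceeds 20.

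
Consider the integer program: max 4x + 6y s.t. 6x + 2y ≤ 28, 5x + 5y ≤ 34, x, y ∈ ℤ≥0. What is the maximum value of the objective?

(x,y)=(0,6) is feasible, giving 36.
(x,y)=(1,5) is feasible, giving 34.
(x,y)=(0,5) is feasible, giving 30.
Maximum is 36 at (x,y)=(0,6).

36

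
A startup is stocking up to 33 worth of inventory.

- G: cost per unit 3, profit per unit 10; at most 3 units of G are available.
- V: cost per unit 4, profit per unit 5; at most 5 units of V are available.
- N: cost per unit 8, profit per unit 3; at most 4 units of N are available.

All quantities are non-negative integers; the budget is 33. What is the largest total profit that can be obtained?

G has the best ratio (10/3); taking only G gives at most 3×10 = 30 (stopped by the supply cap of 3).
Mixing does better — 3×G and 5×V: cost 29 ≤ 33, profit 3·10 + 5·5 = 55.

55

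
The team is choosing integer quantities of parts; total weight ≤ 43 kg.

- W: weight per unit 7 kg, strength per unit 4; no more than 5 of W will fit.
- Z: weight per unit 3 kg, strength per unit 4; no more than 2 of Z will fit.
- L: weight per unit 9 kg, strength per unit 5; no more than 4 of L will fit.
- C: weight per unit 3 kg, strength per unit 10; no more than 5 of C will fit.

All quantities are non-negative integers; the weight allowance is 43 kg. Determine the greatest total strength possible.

Take 3×W, 2×Z, and 5×C: weight 42 ≤ 43, strength 3·4 + 2·4 + 5·10 = 70.
C has the best ratio (10/3) and is taken to its limit of 5; remaining capacity is filled optimally with the others.

70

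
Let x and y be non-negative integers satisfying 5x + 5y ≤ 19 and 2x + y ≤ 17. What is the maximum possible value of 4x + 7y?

(x,y)=(0,3) is feasible, giving 21.
(x,y)=(1,2) is feasible, giving 18.
(x,y)=(0,2) is feasible, giving 14.
Maximum is 21 at (x,y)=(0,3).

21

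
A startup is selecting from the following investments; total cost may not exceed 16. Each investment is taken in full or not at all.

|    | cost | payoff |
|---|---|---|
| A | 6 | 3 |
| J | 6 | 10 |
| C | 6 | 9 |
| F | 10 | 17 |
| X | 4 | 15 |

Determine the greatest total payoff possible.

34

Take J, C, and X: cost 6 + 6 + 4 = 16 ≤ 16, payoff 10 + 9 + 15 = 34.
No other feasible combination does better.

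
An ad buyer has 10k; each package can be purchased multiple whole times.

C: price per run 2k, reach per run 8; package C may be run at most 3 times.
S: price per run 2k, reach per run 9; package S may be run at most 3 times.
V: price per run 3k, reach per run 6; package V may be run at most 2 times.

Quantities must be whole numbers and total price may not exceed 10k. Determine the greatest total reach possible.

43

2×C and 3×S: price 10 ≤ 10, reach 2·8 + 3·9 = 43.
3×C and 2×S: price 10 ≤ 10, reach 3·8 + 2·9 = 42.
Best is 43.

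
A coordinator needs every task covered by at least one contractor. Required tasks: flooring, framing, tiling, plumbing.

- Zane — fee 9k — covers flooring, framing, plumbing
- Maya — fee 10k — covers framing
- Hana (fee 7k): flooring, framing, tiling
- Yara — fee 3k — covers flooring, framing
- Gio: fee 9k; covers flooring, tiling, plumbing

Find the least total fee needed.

12

This is a weighted set-cover instance.
Choose Yara and Gio: together they cover flooring, framing, tiling, plumbing — every task.
Total fee: 3 + 9 = 12.
No cover costs less than 12.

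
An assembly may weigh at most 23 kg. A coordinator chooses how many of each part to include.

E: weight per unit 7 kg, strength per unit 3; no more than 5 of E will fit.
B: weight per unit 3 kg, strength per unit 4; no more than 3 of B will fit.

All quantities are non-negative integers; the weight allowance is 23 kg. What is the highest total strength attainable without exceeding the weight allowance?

B has the best ratio (4/3); taking only B gives at most 3×4 = 12 (stopped by the supply cap of 3).
Mixing does better — 2×E and 3×B: weight 23 ≤ 23, strength 2·3 + 3·4 = 18.

18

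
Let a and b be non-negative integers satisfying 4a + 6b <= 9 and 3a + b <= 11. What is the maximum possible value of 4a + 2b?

(a,b)=(2,0): 4·2+6·0=8≤9, 3·2+1·0=6≤11, objective 8.
(a,b)=(1,0): 4·1+6·0=4≤9, 3·1+1·0=3≤11, objective 4.
Maximum is 8 at (a,b)=(2,0).

8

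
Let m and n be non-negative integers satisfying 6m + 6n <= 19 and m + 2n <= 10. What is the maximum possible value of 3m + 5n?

The continuous relaxation peaks at (0, 3.17) with value 15.83; rounding to a feasible lattice point costs some objective.
(m,n)=(0,3): 6·0+6·3=18≤19, 1·0+2·3=6≤10, objective 15.
(m,n)=(1,2): 6·1+6·2=18≤19, 1·1+2·2=5≤10, objective 13.
(m,n)=(0,2): 6·0+6·2=12≤19, 1·0+2·2=4≤10, objective 10.
The best lattice point is (0,3), giving 15.

15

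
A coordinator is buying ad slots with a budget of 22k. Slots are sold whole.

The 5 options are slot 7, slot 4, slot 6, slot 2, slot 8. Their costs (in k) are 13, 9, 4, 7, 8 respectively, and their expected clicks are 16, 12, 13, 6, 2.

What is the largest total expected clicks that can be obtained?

Treat it as a binary knapsack problem.
Take slot 4, slot 6, and slot 2: cost 9 + 4 + 7 = 20 ≤ 22, expected clicks 12 + 13 + 6 = 31.
No other feasible combination does better.

31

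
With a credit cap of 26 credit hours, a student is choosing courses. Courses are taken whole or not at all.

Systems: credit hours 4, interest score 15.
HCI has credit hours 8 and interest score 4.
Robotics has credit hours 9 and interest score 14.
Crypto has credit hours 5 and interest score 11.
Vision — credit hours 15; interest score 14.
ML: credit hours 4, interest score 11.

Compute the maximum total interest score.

Allowing fractional choices, the relaxed optimum would be about 54.7, but courses are indivisible.
Systems + HCI + Robotics + ML: credit hours 4 + 8 + 9 + 4 = 25 ≤ 26, interest score 15 + 4 + 14 + 11 = 44.
Systems + HCI + Robotics + Crypto: credit hours 4 + 8 + 9 + 5 = 26 ≤ 26, interest score 15 + 4 + 14 + 11 = 44.
Systems + Robotics + Crypto + ML: credit hours 4 + 9 + 5 + 4 = 22 ≤ 26, interest score 15 + 14 + 11 + 11 = 51.
Best is Systems, Robotics, Crypto, and ML with total interest score 51.

51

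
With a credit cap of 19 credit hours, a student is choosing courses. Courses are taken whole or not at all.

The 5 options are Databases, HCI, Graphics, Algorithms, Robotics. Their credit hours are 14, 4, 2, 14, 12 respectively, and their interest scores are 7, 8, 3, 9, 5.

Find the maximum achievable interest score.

17

Take HCI and Algorithms: credit hours 4 + 14 = 18 ≤ 19, interest score 8 + 9 = 17.
No other feasible combination does better.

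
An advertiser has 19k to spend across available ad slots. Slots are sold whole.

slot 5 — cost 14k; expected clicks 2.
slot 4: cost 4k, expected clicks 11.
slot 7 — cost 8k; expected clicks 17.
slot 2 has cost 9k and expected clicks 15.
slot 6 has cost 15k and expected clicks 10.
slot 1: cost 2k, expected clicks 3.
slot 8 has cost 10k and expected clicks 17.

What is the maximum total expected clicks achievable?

35

This is a 0-1 knapsack instance.
slot 7 + slot 2 + slot 1: cost 8 + 9 + 2 = 19 ≤ 19, expected clicks 17 + 15 + 3 = 35.
slot 7 + slot 2: cost 8 + 9 = 17 ≤ 19, expected clicks 17 + 15 = 32.
slot 7 + slot 8: cost 8 + 10 = 18 ≤ 19, expected clicks 17 + 17 = 34.
Best is slot 7, slot 2, and slot 1 with total expected clicks 35.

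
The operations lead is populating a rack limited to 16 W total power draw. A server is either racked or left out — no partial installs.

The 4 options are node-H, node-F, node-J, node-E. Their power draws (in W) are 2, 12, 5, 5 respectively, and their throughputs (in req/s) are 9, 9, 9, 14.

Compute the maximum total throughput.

Allowing fractional choices, the relaxed optimum would be about 35.0, but servers are indivisible.
node-J + node-E: power draw 5 + 5 = 10 ≤ 16, throughput 9 + 14 = 23.
node-H + node-J + node-E: power draw 2 + 5 + 5 = 12 ≤ 16, throughput 9 + 9 + 14 = 32.
node-H + node-E: power draw 2 + 5 = 7 ≤ 16, throughput 9 + 14 = 23.
Best is node-H, node-J, and node-E with total throughput 32.

32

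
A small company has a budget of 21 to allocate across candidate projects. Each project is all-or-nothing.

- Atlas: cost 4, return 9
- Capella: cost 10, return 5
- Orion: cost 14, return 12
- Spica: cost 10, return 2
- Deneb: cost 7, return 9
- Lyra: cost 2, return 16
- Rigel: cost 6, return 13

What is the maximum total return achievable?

Allowing fractional choices, the relaxed optimum would be about 48.7, but projects are indivisible.
Deneb + Lyra + Rigel: cost 7 + 2 + 6 = 15 ≤ 21, return 9 + 16 + 13 = 38.
Atlas + Lyra + Rigel: cost 4 + 2 + 6 = 12 ≤ 21, return 9 + 16 + 13 = 38.
Atlas + Deneb + Lyra + Rigel: cost 4 + 7 + 2 + 6 = 19 ≤ 21, return 9 + 9 + 16 + 13 = 47.
Best is Atlas, Deneb, Lyra, and Rigel with total return 47.

47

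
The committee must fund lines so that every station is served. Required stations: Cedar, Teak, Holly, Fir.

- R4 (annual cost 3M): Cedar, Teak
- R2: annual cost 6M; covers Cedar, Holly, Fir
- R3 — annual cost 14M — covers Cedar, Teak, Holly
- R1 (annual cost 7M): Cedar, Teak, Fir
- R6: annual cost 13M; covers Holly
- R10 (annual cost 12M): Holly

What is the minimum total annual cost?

Choose R4 and R2: together they cover Cedar, Teak, Holly, Fir — every station.
Total annual cost: 3 + 6 = 9.

9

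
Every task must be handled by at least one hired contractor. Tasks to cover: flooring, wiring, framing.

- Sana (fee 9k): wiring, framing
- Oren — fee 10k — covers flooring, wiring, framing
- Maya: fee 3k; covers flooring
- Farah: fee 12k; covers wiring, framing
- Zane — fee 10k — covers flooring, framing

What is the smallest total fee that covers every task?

10

The greedy cost-per-new-task heuristic would pick Maya and Sana for 12, but a cheaper cover exists.
Oren alone covers flooring, wiring, framing — every task.
Total fee: 10.
No cover costs less than 10.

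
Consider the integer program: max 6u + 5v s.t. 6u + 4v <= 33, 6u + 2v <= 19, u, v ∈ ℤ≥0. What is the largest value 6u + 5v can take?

40

(u,v)=(0,8): 6·0+4·8=32≤33, 6·0+2·8=16≤19, objective 40.
(u,v)=(0,7): 6·0+4·7=28≤33, 6·0+2·7=14≤19, objective 35.
No feasible integer point exceeds 40.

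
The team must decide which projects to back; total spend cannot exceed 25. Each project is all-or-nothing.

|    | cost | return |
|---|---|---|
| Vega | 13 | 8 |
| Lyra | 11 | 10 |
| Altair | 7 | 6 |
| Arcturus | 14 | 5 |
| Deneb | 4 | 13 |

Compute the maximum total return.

Treat it as a binary knapsack problem.
Allowing fractional choices, the relaxed optimum would be about 30.8, but projects are indivisible.
Vega + Altair + Deneb: cost 13 + 7 + 4 = 24 ≤ 25, return 8 + 6 + 13 = 27.
Lyra + Altair + Deneb: cost 11 + 7 + 4 = 22 ≤ 25, return 10 + 6 + 13 = 29.
Best is Lyra, Altair, and Deneb with total return 29.

29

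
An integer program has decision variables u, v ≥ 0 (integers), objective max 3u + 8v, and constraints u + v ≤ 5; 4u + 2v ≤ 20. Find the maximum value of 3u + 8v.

(u,v)=(0,5) is feasible, giving 40.
(u,v)=(1,4) is feasible, giving 35.
(u,v)=(0,4) is feasible, giving 32.
Maximum is 40 at (u,v)=(0,5).

40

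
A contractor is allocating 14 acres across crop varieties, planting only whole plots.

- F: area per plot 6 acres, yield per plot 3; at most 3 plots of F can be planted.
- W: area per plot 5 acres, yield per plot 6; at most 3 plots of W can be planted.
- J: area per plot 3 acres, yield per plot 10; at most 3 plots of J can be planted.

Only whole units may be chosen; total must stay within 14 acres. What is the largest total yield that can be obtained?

36

J has the best ratio (10/3); taking only J gives at most 3×10 = 30 (stopped by the supply cap of 3).
Mixing does better — 1×W and 3×J: area 14 ≤ 14, yield 1·6 + 3·10 = 36.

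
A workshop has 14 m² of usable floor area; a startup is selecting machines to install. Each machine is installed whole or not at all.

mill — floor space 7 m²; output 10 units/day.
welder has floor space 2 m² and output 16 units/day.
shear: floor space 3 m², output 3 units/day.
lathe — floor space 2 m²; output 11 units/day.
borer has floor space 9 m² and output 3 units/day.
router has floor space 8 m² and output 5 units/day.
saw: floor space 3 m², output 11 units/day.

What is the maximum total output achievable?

48

Treat it as a binary knapsack problem.
welder + shear + lathe + saw: floor space 2 + 3 + 2 + 3 = 10 ≤ 14, output 16 + 3 + 11 + 11 = 41.
mill + welder + lathe + saw: floor space 7 + 2 + 2 + 3 = 14 ≤ 14, output 10 + 16 + 11 + 11 = 48.
mill + welder + shear + lathe: floor space 7 + 2 + 3 + 2 = 14 ≤ 14, output 10 + 16 + 3 + 11 = 40.
Best is mill, welder, lathe, and saw with total output 48.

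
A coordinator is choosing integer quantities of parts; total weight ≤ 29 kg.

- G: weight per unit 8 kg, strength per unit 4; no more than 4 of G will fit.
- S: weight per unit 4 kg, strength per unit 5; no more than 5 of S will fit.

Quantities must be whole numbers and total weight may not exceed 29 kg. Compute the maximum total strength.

29

S has the best ratio (5/4); taking only S gives at most 5×5 = 25 (stopped by the supply cap of 5).
Mixing does better — 1×G and 5×S: weight 28 ≤ 29, strength 1·4 + 5·5 = 29.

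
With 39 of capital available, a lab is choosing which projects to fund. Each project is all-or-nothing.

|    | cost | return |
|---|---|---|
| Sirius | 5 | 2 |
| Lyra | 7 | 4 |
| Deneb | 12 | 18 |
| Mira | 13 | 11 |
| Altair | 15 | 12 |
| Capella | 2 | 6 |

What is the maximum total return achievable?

41

Treat it as a binary knapsack problem.
Take Sirius, Lyra, Deneb, Mira, and Capella: cost 5 + 7 + 12 + 13 + 2 = 39 ≤ 39, return 2 + 4 + 18 + 11 + 6 = 41.
No other feasible combination does better.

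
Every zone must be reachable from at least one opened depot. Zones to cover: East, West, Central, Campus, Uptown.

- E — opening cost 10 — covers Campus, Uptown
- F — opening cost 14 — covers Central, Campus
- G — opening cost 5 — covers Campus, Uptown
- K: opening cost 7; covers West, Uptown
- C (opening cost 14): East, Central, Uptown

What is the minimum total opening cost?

Choose G, K, and C: together they cover East, West, Central, Campus, Uptown — every zone.
Total opening cost: 5 + 7 + 14 = 26.
No cover costs less than 26.

26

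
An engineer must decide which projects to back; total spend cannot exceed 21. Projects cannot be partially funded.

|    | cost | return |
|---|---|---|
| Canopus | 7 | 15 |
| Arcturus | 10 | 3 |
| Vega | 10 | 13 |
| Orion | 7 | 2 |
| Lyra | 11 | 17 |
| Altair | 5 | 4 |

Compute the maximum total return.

32

Take Canopus and Lyra: cost 7 + 11 = 18 ≤ 21, return 15 + 17 = 32.
No other feasible combination does better.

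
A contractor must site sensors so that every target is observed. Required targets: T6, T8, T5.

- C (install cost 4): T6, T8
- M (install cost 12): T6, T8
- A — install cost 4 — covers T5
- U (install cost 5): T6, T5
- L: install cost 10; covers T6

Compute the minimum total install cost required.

Choose C and A: together they cover T6, T8, T5 — every target.
Total install cost: 4 + 4 = 8.

8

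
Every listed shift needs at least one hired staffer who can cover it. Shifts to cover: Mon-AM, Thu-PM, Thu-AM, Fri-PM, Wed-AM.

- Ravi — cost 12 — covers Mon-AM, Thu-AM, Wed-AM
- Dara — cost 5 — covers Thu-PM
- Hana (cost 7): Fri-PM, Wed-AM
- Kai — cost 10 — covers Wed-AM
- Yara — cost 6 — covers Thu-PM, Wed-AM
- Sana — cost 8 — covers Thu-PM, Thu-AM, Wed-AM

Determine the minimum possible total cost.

24

Choose Ravi, Dara, and Hana: together they cover Mon-AM, Thu-PM, Thu-AM, Fri-PM, Wed-AM — every shift.
Total cost: 12 + 5 + 7 = 24.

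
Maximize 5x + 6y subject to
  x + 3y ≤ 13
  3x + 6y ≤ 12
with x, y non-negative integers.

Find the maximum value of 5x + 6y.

20

(x,y)=(4,0): 1·4+3·0=4≤13, 3·4+6·0=12≤12, objective 20.
(x,y)=(3,0): 1·3+3·0=3≤13, 3·3+6·0=9≤12, objective 15.
No feasible integer point exceeds 20.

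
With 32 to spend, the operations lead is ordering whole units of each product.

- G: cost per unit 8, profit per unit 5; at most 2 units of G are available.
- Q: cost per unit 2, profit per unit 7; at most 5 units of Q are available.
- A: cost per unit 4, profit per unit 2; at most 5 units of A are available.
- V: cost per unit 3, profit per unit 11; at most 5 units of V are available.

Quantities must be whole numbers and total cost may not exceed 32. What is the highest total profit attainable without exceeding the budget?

5×Q and 5×V: cost 25 ≤ 32, profit 5·7 + 5·11 = 90.
5×Q, 1×A, and 5×V: cost 29 ≤ 32, profit 5·7 + 1·2 + 5·11 = 92.
Best is 92.

92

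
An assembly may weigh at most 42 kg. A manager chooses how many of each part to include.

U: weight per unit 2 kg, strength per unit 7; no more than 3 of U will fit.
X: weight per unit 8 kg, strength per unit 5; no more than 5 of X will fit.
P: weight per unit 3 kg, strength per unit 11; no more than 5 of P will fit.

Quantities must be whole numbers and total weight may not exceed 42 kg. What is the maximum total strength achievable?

86

Take 3×U, 2×X, and 5×P: weight 37 ≤ 42, strength 3·7 + 2·5 + 5·11 = 86.
P has the best ratio (11/3) and is taken to its limit of 5; remaining capacity is filled optimally with the others.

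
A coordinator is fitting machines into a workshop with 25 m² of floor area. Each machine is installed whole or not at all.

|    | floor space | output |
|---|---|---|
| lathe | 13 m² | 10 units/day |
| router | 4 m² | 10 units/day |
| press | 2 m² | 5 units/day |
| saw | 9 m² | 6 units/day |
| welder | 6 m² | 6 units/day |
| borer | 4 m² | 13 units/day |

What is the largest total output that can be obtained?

Treat it as a binary knapsack problem.
lathe + router + press + borer: floor space 13 + 4 + 2 + 4 = 23 ≤ 25, output 10 + 10 + 5 + 13 = 38.
router + saw + welder + borer: floor space 4 + 9 + 6 + 4 = 23 ≤ 25, output 10 + 6 + 6 + 13 = 35.
router + press + saw + welder + borer: floor space 4 + 2 + 9 + 6 + 4 = 25 ≤ 25, output 10 + 5 + 6 + 6 + 13 = 40.
Best is router, press, saw, welder, and borer with total output 40.

40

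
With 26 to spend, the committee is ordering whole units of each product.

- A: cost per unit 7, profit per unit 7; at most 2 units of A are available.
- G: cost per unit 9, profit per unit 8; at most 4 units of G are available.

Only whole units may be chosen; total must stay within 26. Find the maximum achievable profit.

23

A has the best ratio (7/7); taking only A gives at most 2×7 = 14 (stopped by the supply cap of 2).
Mixing does better — 1×A and 2×G: cost 25 ≤ 26, profit 1·7 + 2·8 = 23.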